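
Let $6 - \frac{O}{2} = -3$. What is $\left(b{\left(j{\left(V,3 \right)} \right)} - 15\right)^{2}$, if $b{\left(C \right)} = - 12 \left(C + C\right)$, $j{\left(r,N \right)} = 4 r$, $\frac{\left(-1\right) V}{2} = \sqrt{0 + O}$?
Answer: $663777 - 17280 \sqrt{2} \approx 6.3934 \cdot 10^{5}$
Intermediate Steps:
$O = 18$ ($O = 12 - -6 = 12 + 6 = 18$)
$V = - 6 \sqrt{2}$ ($V = - 2 \sqrt{0 + 18} = - 2 \sqrt{18} = - 2 \cdot 3 \sqrt{2} = - 6 \sqrt{2} \approx -8.4853$)
$b{\left(C \right)} = - 24 C$ ($b{\left(C \right)} = - 12 \cdot 2 C = - 24 C$)
$\left(b{\left(j{\left(V,3 \right)} \right)} - 15\right)^{2} = \left(- 24 \cdot 4 \left(- 6 \sqrt{2}\right) - 15\right)^{2} = \left(- 24 \left(- 24 \sqrt{2}\right) - 15\right)^{2} = \left(576 \sqrt{2} - 15\right)^{2} = \left(-15 + 576 \sqrt{2}\right)^{2}$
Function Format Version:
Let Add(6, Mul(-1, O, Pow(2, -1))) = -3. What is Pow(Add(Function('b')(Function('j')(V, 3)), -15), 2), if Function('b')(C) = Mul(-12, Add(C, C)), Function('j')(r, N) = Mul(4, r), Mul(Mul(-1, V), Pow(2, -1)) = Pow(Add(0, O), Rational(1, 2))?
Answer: Add(663777, Mul(-17280, Pow(2, Rational(1, 2)))) ≈ 6.3934e+5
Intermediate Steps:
O = 18 (O = Add(12, Mul(-2, -3)) = Add(12, 6) = 18)
V = Mul(-6, Pow(2, Rational(1, 2))) (V = Mul(-2, Pow(Add(0, 18), Rational(1, 2))) = Mul(-2, Pow(18, Rational(1, 2))) = Mul(-2, Mul(3, Pow(2, Rational(1, 2)))) = Mul(-6, Pow(2, Rational(1, 2))) ≈ -8.4853)
Function('b')(C) = Mul(-24, C) (Function('b')(C) = Mul(-12, Mul(2, C)) = Mul(-24, C))
Pow(Add(Function('b')(Function('j')(V, 3)), -15), 2) = Pow(Add(Mul(-24, Mul(4, Mul(-6, Pow(2, Rational(1, 2))))), -15), 2) = Pow(Add(Mul(-24, Mul(-24, Pow(2, Rational(1, 2)))), -15), 2) = Pow(Add(Mul(576, Pow(2, Rational(1, 2))), -15), 2) = Pow(Add(-15, Mul(576, Pow(2, Rational(1, 2)))), 2)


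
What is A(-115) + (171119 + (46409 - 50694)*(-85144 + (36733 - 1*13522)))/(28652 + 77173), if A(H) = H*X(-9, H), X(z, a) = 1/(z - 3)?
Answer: 1066272721/423300 ≈ 2519.0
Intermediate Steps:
X(z, a) = 1/(-3 + z)
A(H) = -H/12 (A(H) = H/(-3 - 9) = H/(-12) = H*(-1/12) = -H/12)
A(-115) + (171119 + (46409 - 50694)*(-85144 + (36733 - 1*13522)))/(28652 + 77173) = -1/12*(-115) + (171119 + (46409 - 50694)*(-85144 + (36733 - 1*13522)))/(28652 + 77173) = 115/12 + (171119 - 4285*(-85144 + (36733 - 13522)))/105825 = 115/12 + (171119 - 4285*(-85144 + 23211))*(1/105825) = 115/12 + (171119 - 4285*(-61933))*(1/105825) = 115/12 + (171119 + 265382905)*(1/105825) = 115/12 + 265554024*(1/105825) = 115/12 + 88518008/35275 = 1066272721/423300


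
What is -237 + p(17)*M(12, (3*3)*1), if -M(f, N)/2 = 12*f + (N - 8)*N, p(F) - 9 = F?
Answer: -8193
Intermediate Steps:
p(F) = 9 + F
M(f, N) = -24*f - 2*N*(-8 + N) (M(f, N) = -2*(12*f + (N - 8)*N) = -2*(12*f + (-8 + N)*N) = -2*(12*f + N*(-8 + N)) = -24*f - 2*N*(-8 + N))
-237 + p(17)*M(12, (3*3)*1) = -237 + (9 + 17)*(-24*12 - 2*((3*3)*1)² + 16*((3*3)*1)) = -237 + 26*(-288 - 2*(9*1)² + 16*(9*1)) = -237 + 26*(-288 - 2*9² + 16*9) = -237 + 26*(-288 - 2*81 + 144) = -237 + 26*(-288 - 162 + 144) = -237 + 26*(-306) = -237 - 7956 = -8193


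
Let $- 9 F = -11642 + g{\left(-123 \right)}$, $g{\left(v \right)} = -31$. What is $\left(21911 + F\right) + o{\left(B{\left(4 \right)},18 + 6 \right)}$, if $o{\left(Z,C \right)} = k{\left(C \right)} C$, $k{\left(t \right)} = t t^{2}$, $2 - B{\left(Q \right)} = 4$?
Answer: $354984$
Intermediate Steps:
$B{\left(Q \right)} = -2$ ($B{\left(Q \right)} = 2 - 4 = -2$)
$k{\left(t \right)} = t^{3}$
$F = 1297$ ($F = - \frac{-11642 - 31}{9} = \left(- \frac{1}{9}\right) \left(-11673\right) = 1297$)
$o{\left(Z,C \right)} = C^{4}$ ($o{\left(Z,C \right)} = C^{3} C = C^{4}$)
$\left(21911 + F\right) + o{\left(B{\left(4 \right)},18 + 6 \right)} = \left(21911 + 1297\right) + \left(18 + 6\right)^{4} = 23208 + 24^{4} = 23208 + 331776 = 354984$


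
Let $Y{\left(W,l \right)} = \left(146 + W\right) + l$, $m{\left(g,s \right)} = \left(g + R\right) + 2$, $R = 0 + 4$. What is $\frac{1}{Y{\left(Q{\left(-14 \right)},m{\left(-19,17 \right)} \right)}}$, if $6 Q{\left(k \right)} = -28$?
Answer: $\frac{3}{385} \approx 0.0077922$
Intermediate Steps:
$R = 4$
$m{\left(g,s \right)} = 6 + g$ ($m{\left(g,s \right)} = \left(g + 4\right) + 2 = \left(4 + g\right) + 2 = 6 + g$)
$Q{\left(k \right)} = - \frac{14}{3}$ ($Q{\left(k \right)} = \frac{1}{6} \left(-28\right) = - \frac{14}{3}$)
$Y{\left(W,l \right)} = 146 + W + l$
$\frac{1}{Y{\left(Q{\left(-14 \right)},m{\left(-19,17 \right)} \right)}} = \frac{1}{146 - \frac{14}{3} + \left(6 - 19\right)} = \frac{1}{146 - \frac{14}{3} - 13} = \frac{1}{\frac{385}{3}} = \frac{3}{385}$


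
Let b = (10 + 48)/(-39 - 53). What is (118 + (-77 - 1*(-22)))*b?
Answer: -1827/46 ≈ -39.717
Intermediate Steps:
b = -29/46 (b = 58/(-92) = 58*(-1/92) = -29/46 ≈ -0.63043)
(118 + (-77 - 1*(-22)))*b = (118 + (-77 - 1*(-22)))*(-29/46) = (118 + (-77 + 22))*(-29/46) = (118 - 55)*(-29/46) = 63*(-29/46) = -1827/46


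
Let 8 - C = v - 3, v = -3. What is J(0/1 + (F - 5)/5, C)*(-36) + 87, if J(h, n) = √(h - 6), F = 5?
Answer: 87 - 36*I*√6 ≈ 87.0 - 88.182*I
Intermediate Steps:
C = 14 (C = 8 - (-3 - 3) = 8 - 1*(-6) = 8 + 6 = 14)
J(h, n) = √(-6 + h)
J(0/1 + (F - 5)/5, C)*(-36) + 87 = √(-6 + (0/1 + (5 - 5)/5))*(-36) + 87 = √(-6 + (0*1 + 0*(⅕)))*(-36) + 87 = √(-6 + (0 + 0))*(-36) + 87 = √(-6 + 0)*(-36) + 87 = √(-6)*(-36) + 87 = (I*√6)*(-36) + 87 = -36*I*√6 + 87 = 87 - 36*I*√6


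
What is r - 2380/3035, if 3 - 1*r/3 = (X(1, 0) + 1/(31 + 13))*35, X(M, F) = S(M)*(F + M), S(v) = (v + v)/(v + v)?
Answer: -2648647/26708 ≈ -99.171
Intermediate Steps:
S(v) = 1 (S(v) = (2*v)/((2*v)) = (2*v)*(1/(2*v)) = 1)
X(M, F) = F + M (X(M, F) = 1*(F + M) = F + M)
r = -4329/44 (r = 9 - 3*((0 + 1) + 1/(31 + 13))*35 = 9 - 3*(1 + 1/44)*35 = 9 - 135*35/44 = 9 - 3*1575/44 = 9 - 4725/44 = -4329/44 ≈ -98.386)
r - 2380/3035 = -4329/44 - 2380/3035 = -4329/44 - 1*476/607 = -4329/44 - 476/607 = -2648647/26708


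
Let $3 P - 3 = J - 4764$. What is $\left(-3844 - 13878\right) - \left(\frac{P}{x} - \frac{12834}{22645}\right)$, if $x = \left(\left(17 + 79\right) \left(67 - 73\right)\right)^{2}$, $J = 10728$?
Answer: $- \frac{14793596624129}{834785280} \approx -17721.0$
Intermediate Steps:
$P = 1989$ ($P = 1 + \frac{10728 - 4764}{3} = 1 + \frac{1}{3} \cdot 5964 = 1 + 1988 = 1989$)
$x = 331776$ ($x = \left(96 \left(-6\right)\right)^{2} = \left(-576\right)^{2} = 331776$)
$\left(-3844 - 13878\right) - \left(\frac{P}{x} - \frac{12834}{22645}\right) = \left(-3844 - 13878\right) - \left(\frac{1989}{331776} - \frac{12834}{22645}\right) = -17722 - \left(1989 \cdot \frac{1}{331776} - \frac{12834}{22645}\right) = -17722 - \left(\frac{221}{36864} - \frac{12834}{22645}\right) = -17722 - - \frac{468108031}{834785280} = -17722 + \frac{468108031}{834785280} = - \frac{14793596624129}{834785280}$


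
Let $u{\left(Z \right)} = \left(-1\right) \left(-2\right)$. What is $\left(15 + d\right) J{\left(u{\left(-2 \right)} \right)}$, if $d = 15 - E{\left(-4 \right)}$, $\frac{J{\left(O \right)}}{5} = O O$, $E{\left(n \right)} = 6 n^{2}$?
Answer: $-1320$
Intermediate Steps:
$u{\left(Z \right)} = 2$
$J{\left(O \right)} = 5 O^{2}$ ($J{\left(O \right)} = 5 O O = 5 O^{2}$)
$d = -81$ ($d = 15 - 6 \left(-4\right)^{2} = 15 - 6 \cdot 16 = 15 - 96 = -81$)
$\left(15 + d\right) J{\left(u{\left(-2 \right)} \right)} = \left(15 - 81\right) 5 \cdot 2^{2} = - 66 \cdot 5 \cdot 4 = \left(-66\right) 20 = -1320$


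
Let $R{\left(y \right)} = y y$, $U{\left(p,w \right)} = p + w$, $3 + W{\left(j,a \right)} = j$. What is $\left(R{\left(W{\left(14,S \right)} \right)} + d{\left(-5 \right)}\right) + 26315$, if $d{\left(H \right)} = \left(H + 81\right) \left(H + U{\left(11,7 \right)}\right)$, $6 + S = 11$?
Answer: $27424$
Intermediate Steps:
$S = 5$ ($S = -6 + 11 = 5$)
$W{\left(j,a \right)} = -3 + j$
$d{\left(H \right)} = \left(18 + H\right) \left(81 + H\right)$ ($d{\left(H \right)} = \left(H + 81\right) \left(H + \left(11 + 7\right)\right) = \left(81 + H\right) \left(H + 18\right) = \left(81 + H\right) \left(18 + H\right) = \left(18 + H\right) \left(81 + H\right)$)
$R{\left(y \right)} = y^{2}$
$\left(R{\left(W{\left(14,S \right)} \right)} + d{\left(-5 \right)}\right) + 26315 = \left(\left(-3 + 14\right)^{2} + \left(1458 + \left(-5\right)^{2} + 99 \left(-5\right)\right)\right) + 26315 = \left(11^{2} + \left(1458 + 25 - 495\right)\right) + 26315 = \left(121 + 988\right) + 26315 = 1109 + 26315 = 27424$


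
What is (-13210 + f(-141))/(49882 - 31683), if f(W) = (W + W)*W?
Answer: 26552/18199 ≈ 1.4590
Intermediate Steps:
f(W) = 2*W² (f(W) = (2*W)*W = 2*W²)
(-13210 + f(-141))/(49882 - 31683) = (-13210 + 2*(-141)²)/(49882 - 31683) = (-13210 + 2*19881)/18199 = (-13210 + 39762)*(1/18199) = 26552*(1/18199) = 26552/18199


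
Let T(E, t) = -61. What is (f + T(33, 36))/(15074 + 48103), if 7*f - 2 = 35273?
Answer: 11616/147413 ≈ 0.078799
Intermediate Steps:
f = 35275/7 (f = 2/7 + (1/7)*35273 = 2/7 + 5039 = 35275/7 ≈ 5039.3)
(f + T(33, 36))/(15074 + 48103) = (35275/7 - 61)/(15074 + 48103) = (34848/7)/63177 = (34848/7)*(1/63177) = 11616/147413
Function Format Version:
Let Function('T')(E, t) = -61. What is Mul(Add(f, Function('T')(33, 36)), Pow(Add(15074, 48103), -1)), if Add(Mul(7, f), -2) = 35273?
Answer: Rational(11616, 147413) ≈ 0.078799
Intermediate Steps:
f = Rational(35275, 7) (f = Add(Rational(2, 7), Mul(Rational(1, 7), 35273)) = Add(Rational(2, 7), 5039) = Rational(35275, 7) ≈ 5039.3)
Mul(Add(f, Function('T')(33, 36)), Pow(Add(15074, 48103), -1)) = Mul(Add(Rational(35275, 7), -61), Pow(Add(15074, 48103), -1)) = Mul(Rational(34848, 7), Pow(63177, -1)) = Mul(Rational(34848, 7), Rational(1, 63177)) = Rational(11616, 147413)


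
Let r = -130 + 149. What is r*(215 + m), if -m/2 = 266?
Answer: -6023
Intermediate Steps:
m = -532 (m = -2*266 = -532)
r = 19
r*(215 + m) = 19*(215 - 532) = 19*(-317) = -6023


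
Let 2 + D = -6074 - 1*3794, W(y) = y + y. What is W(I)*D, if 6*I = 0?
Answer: 0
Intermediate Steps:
I = 0 (I = (⅙)*0 = 0)
W(y) = 2*y
D = -9870 (D = -2 + (-6074 - 1*3794) = -2 + (-6074 - 3794) = -2 - 9868 = -9870)
W(I)*D = (2*0)*(-9870) = 0*(-9870) = 0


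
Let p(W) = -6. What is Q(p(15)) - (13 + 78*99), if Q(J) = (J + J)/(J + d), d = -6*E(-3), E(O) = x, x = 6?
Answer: -54143/7 ≈ -7734.7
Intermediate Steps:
E(O) = 6
d = -36 (d = -6*6 = -36)
Q(J) = 2*J/(-36 + J) (Q(J) = (J + J)/(J - 36) = (2*J)/(-36 + J) = 2*J/(-36 + J))
Q(p(15)) - (13 + 78*99) = 2*(-6)/(-36 - 6) - (13 + 78*99) = 2*(-6)/(-42) - (13 + 7722) = 2*(-6)*(-1/42) - 1*7735 = 2/7 - 7735 = -54143/7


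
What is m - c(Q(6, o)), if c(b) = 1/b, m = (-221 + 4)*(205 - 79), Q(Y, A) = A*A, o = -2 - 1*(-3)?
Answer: -27343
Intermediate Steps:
o = 1 (o = -2 + 3 = 1)
Q(Y, A) = A**2
m = -27342 (m = -217*126 = -27342)
m - c(Q(6, o)) = -27342 - 1/(1**2) = -27342 - 1/1 = -27342 - 1*1 = -27342 - 1 = -27343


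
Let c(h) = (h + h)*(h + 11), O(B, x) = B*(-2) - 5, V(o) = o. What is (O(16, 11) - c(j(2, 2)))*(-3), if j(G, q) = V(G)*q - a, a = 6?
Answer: 3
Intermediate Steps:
O(B, x) = -5 - 2*B (O(B, x) = -2*B - 5 = -5 - 2*B)
j(G, q) = -6 + G*q (j(G, q) = G*q - 1*6 = G*q - 6 = -6 + G*q)
c(h) = 2*h*(11 + h) (c(h) = (2*h)*(11 + h) = 2*h*(11 + h))
(O(16, 11) - c(j(2, 2)))*(-3) = ((-5 - 2*16) - 2*(-6 + 2*2)*(11 + (-6 + 2*2)))*(-3) = ((-5 - 32) - 2*(-6 + 4)*(11 + (-6 + 4)))*(-3) = (-37 - 2*(-2)*(11 - 2))*(-3) = (-37 - 2*(-2)*9)*(-3) = (-37 - 1*(-36))*(-3) = (-37 + 36)*(-3) = -1*(-3) = 3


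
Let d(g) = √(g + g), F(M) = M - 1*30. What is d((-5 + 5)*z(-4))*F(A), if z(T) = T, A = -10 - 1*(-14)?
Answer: 0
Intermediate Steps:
A = 4 (A = -10 + 14 = 4)
F(M) = -30 + M (F(M) = M - 30 = -30 + M)
d(g) = √2*√g (d(g) = √(2*g) = √2*√g)
d((-5 + 5)*z(-4))*F(A) = (√2*√((-5 + 5)*(-4)))*(-30 + 4) = (√2*√(0*(-4)))*(-26) = (√2*√0)*(-26) = (√2*0)*(-26) = 0*(-26) = 0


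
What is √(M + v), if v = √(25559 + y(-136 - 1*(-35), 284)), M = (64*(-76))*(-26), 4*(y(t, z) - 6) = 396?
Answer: 2*√(31616 + 2*√401) ≈ 355.84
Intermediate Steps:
y(t, z) = 105 (y(t, z) = 6 + (¼)*396 = 6 + 99 = 105)
M = 126464 (M = -4864*(-26) = 126464)
v = 8*√401 (v = √(25559 + 105) = √25664 = 8*√401 ≈ 160.20)
√(M + v) = √(126464 + 8*√401)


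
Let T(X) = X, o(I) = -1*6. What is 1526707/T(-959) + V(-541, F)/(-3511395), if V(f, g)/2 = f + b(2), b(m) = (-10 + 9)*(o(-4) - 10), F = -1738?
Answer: -51055907803/32070741 ≈ -1592.0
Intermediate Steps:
o(I) = -6
b(m) = 16 (b(m) = (-10 + 9)*(-6 - 10) = -1*(-16) = 16)
V(f, g) = 32 + 2*f (V(f, g) = 2*(f + 16) = 2*(16 + f) = 32 + 2*f)
1526707/T(-959) + V(-541, F)/(-3511395) = 1526707/(-959) + (32 + 2*(-541))/(-3511395) = 1526707*(-1/959) + (32 - 1082)*(-1/3511395) = -218101/137 - 1050*(-1/3511395) = -218101/137 + 70/234093 = -51055907803/32070741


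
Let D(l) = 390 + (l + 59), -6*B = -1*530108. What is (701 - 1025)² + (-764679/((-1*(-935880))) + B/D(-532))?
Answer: 8071580212843/77678040 ≈ 1.0391e+5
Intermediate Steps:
B = 265054/3 (B = -(-1)*530108/6 = -⅙*(-530108) = 265054/3 ≈ 88351.)
D(l) = 449 + l (D(l) = 390 + (59 + l) = 449 + l)
(701 - 1025)² + (-764679/((-1*(-935880))) + B/D(-532)) = (701 - 1025)² + (-764679/((-1*(-935880))) + 265054/(3*(449 - 532))) = (-324)² + (-764679/935880 + (265054/3)/(-83)) = 104976 + (-764679*1/935880 + (265054/3)*(-1/83)) = 104976 + (-254893/311960 - 265054/249) = 104976 - 82749714197/77678040 = 8071580212843/77678040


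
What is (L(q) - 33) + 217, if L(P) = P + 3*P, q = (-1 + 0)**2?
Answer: 188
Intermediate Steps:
q = 1 (q = (-1)**2 = 1)
L(P) = 4*P
(L(q) - 33) + 217 = (4*1 - 33) + 217 = (4 - 33) + 217 = -29 + 217 = 188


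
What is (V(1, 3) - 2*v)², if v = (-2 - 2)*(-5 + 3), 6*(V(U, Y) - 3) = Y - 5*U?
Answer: 1600/9 ≈ 177.78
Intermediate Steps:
V(U, Y) = 3 - 5*U/6 + Y/6 (V(U, Y) = 3 + (Y - 5*U)/6 = 3 + (-5*U/6 + Y/6) = 3 - 5*U/6 + Y/6)
v = 8 (v = -4*(-2) = 8)
(V(1, 3) - 2*v)² = ((3 - ⅚*1 + (⅙)*3) - 2*8)² = ((3 - ⅚ + ½) - 16)² = (8/3 - 16)² = (-40/3)² = 1600/9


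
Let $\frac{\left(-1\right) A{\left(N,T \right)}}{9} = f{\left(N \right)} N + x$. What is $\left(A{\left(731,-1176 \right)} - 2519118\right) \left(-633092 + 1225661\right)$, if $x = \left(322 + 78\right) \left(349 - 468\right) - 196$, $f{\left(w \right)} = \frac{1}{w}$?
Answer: $-1237854715947$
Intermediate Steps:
$x = -47796$ ($x = 400 \left(-119\right) - 196 = -47600 - 196 = -47796$)
$A{\left(N,T \right)} = 430155$ ($A{\left(N,T \right)} = - 9 \left(\frac{N}{N} - 47796\right) = - 9 \left(1 - 47796\right) = \left(-9\right) \left(-47795\right) = 430155$)
$\left(A{\left(731,-1176 \right)} - 2519118\right) \left(-633092 + 1225661\right) = \left(430155 - 2519118\right) \left(-633092 + 1225661\right) = \left(-2088963\right) 592569 = -1237854715947$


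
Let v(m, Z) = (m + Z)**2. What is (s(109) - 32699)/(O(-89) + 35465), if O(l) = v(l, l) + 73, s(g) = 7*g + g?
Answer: -31827/67222 ≈ -0.47346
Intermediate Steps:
s(g) = 8*g
v(m, Z) = (Z + m)**2
O(l) = 73 + 4*l**2 (O(l) = (l + l)**2 + 73 = (2*l)**2 + 73 = 4*l**2 + 73 = 73 + 4*l**2)
(s(109) - 32699)/(O(-89) + 35465) = (8*109 - 32699)/((73 + 4*(-89)**2) + 35465) = (872 - 32699)/((73 + 4*7921) + 35465) = -31827/((73 + 31684) + 35465) = -31827/(31757 + 35465) = -31827/67222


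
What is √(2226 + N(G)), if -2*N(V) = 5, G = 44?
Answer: √8894/2 ≈ 47.154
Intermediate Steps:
N(V) = -5/2 (N(V) = -½*5 = -5/2)
√(2226 + N(G)) = √(2226 - 5/2) = √(4447/2) = √8894/2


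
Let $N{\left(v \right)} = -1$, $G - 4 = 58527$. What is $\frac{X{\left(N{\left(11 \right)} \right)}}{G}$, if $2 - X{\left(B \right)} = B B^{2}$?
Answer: $\frac{3}{58531} \approx 5.1255 \cdot 10^{-5}$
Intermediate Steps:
$G = 58531$ ($G = 4 + 58527 = 58531$)
$X{\left(B \right)} = 2 - B^{3}$ ($X{\left(B \right)} = 2 - B B^{2} = 2 - B^{3}$)
$\frac{X{\left(N{\left(11 \right)} \right)}}{G} = \frac{2 - \left(-1\right)^{3}}{58531} = \left(2 - -1\right) \frac{1}{58531} = \left(2 + 1\right) \frac{1}{58531} = 3 \cdot \frac{1}{58531} = \frac{3}{58531}$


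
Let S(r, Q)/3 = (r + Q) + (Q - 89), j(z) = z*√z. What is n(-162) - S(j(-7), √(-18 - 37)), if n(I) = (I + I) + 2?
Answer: -55 - 6*I*√55 + 21*I*√7 ≈ -55.0 + 11.064*I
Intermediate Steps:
j(z) = z^(3/2)
S(r, Q) = -267 + 3*r + 6*Q (S(r, Q) = 3*((r + Q) + (Q - 89)) = 3*((Q + r) + (-89 + Q)) = 3*(-89 + r + 2*Q) = -267 + 3*r + 6*Q)
n(I) = 2 + 2*I (n(I) = 2*I + 2 = 2 + 2*I)
n(-162) - S(j(-7), √(-18 - 37)) = (2 + 2*(-162)) - (-267 + 3*(-7)^(3/2) + 6*√(-18 - 37)) = (2 - 324) - (-267 + 3*(-7*I*√7) + 6*√(-55)) = -322 - (-267 - 21*I*√7 + 6*(I*√55)) = -322 - (-267 - 21*I*√7 + 6*I*√55) = -322 + (267 - 6*I*√55 + 21*I*√7) = -55 - 6*I*√55 + 21*I*√7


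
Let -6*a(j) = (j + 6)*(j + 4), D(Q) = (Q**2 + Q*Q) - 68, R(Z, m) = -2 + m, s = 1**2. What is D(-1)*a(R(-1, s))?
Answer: 165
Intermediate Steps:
s = 1
D(Q) = -68 + 2*Q**2 (D(Q) = (Q**2 + Q**2) - 68 = 2*Q**2 - 68 = -68 + 2*Q**2)
a(j) = -(4 + j)*(6 + j)/6 (a(j) = -(j + 6)*(j + 4)/6 = -(6 + j)*(4 + j)/6 = -(4 + j)*(6 + j)/6)
D(-1)*a(R(-1, s)) = (-68 + 2*(-1)**2)*(-4 - 5*(-2 + 1)/3 - (-2 + 1)**2/6) = (-68 + 2*1)*(-4 - 5/3*(-1) - 1/6*(-1)**2) = (-68 + 2)*(-4 + 5/3 - 1/6*1) = -66*(-4 + 5/3 - 1/6) = -66*(-5/2) = 165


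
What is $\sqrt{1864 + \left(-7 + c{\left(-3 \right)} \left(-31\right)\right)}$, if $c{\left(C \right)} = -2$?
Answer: $\sqrt{1919} \approx 43.806$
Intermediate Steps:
$\sqrt{1864 + \left(-7 + c{\left(-3 \right)} \left(-31\right)\right)} = \sqrt{1864 - -55} = \sqrt{1864 + \left(-7 + 62\right)} = \sqrt{1864 + 55} = \sqrt{1919}$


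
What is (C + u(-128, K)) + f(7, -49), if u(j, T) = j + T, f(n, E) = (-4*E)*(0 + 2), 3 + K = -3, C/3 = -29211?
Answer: -87375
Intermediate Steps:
C = -87633 (C = 3*(-29211) = -87633)
K = -6 (K = -3 - 3 = -6)
f(n, E) = -8*E (f(n, E) = -4*E*2 = -8*E)
u(j, T) = T + j
(C + u(-128, K)) + f(7, -49) = (-87633 + (-6 - 128)) - 8*(-49) = (-87633 - 134) + 392 = -87767 + 392 = -87375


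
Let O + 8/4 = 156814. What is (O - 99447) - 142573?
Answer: -85208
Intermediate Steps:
O = 156812 (O = -2 + 156814 = 156812)
(O - 99447) - 142573 = (156812 - 99447) - 142573 = 57365 - 142573 = -85208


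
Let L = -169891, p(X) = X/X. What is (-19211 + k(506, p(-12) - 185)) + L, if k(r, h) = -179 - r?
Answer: -189787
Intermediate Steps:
p(X) = 1
(-19211 + k(506, p(-12) - 185)) + L = (-19211 + (-179 - 1*506)) - 169891 = (-19211 + (-179 - 506)) - 169891 = (-19211 - 685) - 169891 = -19896 - 169891 = -189787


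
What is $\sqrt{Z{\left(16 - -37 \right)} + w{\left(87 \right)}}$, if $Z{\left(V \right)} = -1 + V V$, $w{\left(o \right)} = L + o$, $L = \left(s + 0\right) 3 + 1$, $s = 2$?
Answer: $\sqrt{2902} \approx 53.87$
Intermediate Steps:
$L = 7$ ($L = \left(2 + 0\right) 3 + 1 = 2 \cdot 3 + 1 = 6 + 1 = 7$)
$w{\left(o \right)} = 7 + o$
$Z{\left(V \right)} = -1 + V^{2}$
$\sqrt{Z{\left(16 - -37 \right)} + w{\left(87 \right)}} = \sqrt{\left(-1 + \left(16 - -37\right)^{2}\right) + \left(7 + 87\right)} = \sqrt{\left(-1 + \left(16 + 37\right)^{2}\right) + 94} = \sqrt{\left(-1 + 53^{2}\right) + 94} = \sqrt{\left(-1 + 2809\right) + 94} = \sqrt{2808 + 94} = \sqrt{2902}$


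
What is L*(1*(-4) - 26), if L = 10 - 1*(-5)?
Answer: -450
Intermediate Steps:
L = 15 (L = 10 + 5 = 15)
L*(1*(-4) - 26) = 15*(1*(-4) - 26) = 15*(-4 - 26) = 15*(-30) = -450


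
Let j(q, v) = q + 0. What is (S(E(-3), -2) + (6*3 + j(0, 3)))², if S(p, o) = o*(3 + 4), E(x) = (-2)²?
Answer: 16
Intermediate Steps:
E(x) = 4
j(q, v) = q
S(p, o) = 7*o (S(p, o) = o*7 = 7*o)
(S(E(-3), -2) + (6*3 + j(0, 3)))² = (7*(-2) + (6*3 + 0))² = (-14 + (18 + 0))² = (-14 + 18)² = 4² = 16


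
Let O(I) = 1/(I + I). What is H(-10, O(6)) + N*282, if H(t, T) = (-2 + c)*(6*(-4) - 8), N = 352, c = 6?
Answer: 99136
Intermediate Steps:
O(I) = 1/(2*I)
H(t, T) = -128 (H(t, T) = (-2 + 6)*(6*(-4) - 8) = 4*(-24 - 8) = 4*(-32) = -128)
H(-10, O(6)) + N*282 = -128 + 352*282 = -128 + 99264 = 99136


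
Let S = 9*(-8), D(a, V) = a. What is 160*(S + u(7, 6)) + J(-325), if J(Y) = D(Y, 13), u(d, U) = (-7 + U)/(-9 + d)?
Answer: -11765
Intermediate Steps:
u(d, U) = (-7 + U)/(-9 + d)
S = -72
J(Y) = Y
160*(S + u(7, 6)) + J(-325) = 160*(-72 + (-7 + 6)/(-9 + 7)) - 325 = 160*(-72 - 1/(-2)) - 325 = 160*(-72 - ½*(-1)) - 325 = 160*(-72 + ½) - 325 = 160*(-143/2) - 325 = -11440 - 325 = -11765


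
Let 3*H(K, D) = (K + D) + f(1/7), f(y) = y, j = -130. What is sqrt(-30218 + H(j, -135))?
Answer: 4*I*sqrt(92813)/7 ≈ 174.09*I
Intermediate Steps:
H(K, D) = 1/21 + D/3 + K/3 (H(K, D) = ((K + D) + 1/7)/3 = ((D + K) + 1/7)/3 = (1/7 + D + K)/3 = 1/21 + D/3 + K/3)
sqrt(-30218 + H(j, -135)) = sqrt(-30218 + (1/21 + (1/3)*(-135) + (1/3)*(-130))) = sqrt(-30218 + (1/21 - 45 - 130/3)) = sqrt(-30218 - 618/7) = sqrt(-212144/7) = 4*I*sqrt(92813)/7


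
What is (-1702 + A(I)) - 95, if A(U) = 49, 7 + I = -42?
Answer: -1748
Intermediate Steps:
I = -49 (I = -7 - 42 = -49)
(-1702 + A(I)) - 95 = (-1702 + 49) - 95 = -1653 - 95 = -1748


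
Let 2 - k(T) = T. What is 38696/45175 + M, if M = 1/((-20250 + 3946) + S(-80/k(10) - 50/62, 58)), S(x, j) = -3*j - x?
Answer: 142275117/166108475 ≈ 0.85652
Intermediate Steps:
k(T) = 2 - T
S(x, j) = -x - 3*j
M = -31/511103 (M = 1/((-20250 + 3946) + (-(-80/(2 - 1*10) - 50/62) - 3*58)) = 1/(-16304 + (-(-80/(2 - 10) - 50*1/62) - 174)) = 1/(-16304 + (-(-80/(-8) - 25/31) - 174)) = 1/(-16304 + (-(-80*(-⅛) - 25/31) - 174)) = 1/(-16304 + (-(10 - 25/31) - 174)) = 1/(-16304 + (-1*285/31 - 174)) = 1/(-16304 + (-285/31 - 174)) = 1/(-16304 - 5679/31) = 1/(-511103/31) = -31/511103 ≈ -6.0653e-5)
38696/45175 + M = 38696/45175 - 31/511103 = 142275117/166108475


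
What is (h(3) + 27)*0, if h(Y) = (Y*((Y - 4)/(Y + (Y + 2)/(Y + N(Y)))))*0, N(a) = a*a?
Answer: 0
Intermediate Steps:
N(a) = a²
h(Y) = 0 (h(Y) = (Y*((Y - 4)/(Y + (Y + 2)/(Y + Y²))))*0 = (Y*((-4 + Y)/(Y + (2 + Y)/(Y + Y²))))*0 = (Y*(-4 + Y)/(Y + (2 + Y)/(Y + Y²)))*0 = 0)
(h(3) + 27)*0 = (0 + 27)*0 = 27*0 = 0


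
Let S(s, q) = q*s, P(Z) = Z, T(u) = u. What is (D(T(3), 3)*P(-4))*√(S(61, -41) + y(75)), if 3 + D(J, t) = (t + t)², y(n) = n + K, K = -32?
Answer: -132*I*√2458 ≈ -6544.3*I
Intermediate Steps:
y(n) = -32 + n (y(n) = n - 32 = -32 + n)
D(J, t) = -3 + 4*t² (D(J, t) = -3 + (t + t)² = -3 + (2*t)² = -3 + 4*t²)
(D(T(3), 3)*P(-4))*√(S(61, -41) + y(75)) = ((-3 + 4*3²)*(-4))*√(-41*61 + (-32 + 75)) = ((-3 + 4*9)*(-4))*√(-2501 + 43) = ((-3 + 36)*(-4))*√(-2458) = (33*(-4))*(I*√2458) = -132*I*√2458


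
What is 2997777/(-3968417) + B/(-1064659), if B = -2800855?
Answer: 7923350333492/4225010874803 ≈ 1.8753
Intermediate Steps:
2997777/(-3968417) + B/(-1064659) = 2997777/(-3968417) - 2800855/(-1064659) = 2997777*(-1/3968417) - 2800855*(-1/1064659) = -2997777/3968417 + 2800855/1064659 = 7923350333492/4225010874803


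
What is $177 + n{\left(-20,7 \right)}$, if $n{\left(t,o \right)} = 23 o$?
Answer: $338$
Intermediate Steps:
$177 + n{\left(-20,7 \right)} = 177 + 23 \cdot 7 = 177 + 161 = 338$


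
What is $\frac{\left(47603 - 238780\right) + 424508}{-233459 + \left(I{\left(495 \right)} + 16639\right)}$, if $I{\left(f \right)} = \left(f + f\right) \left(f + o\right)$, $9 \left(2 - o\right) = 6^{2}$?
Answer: $\frac{33333}{38750} \approx 0.86021$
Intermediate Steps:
$o = -2$ ($o = 2 - \frac{6^{2}}{9} = 2 - 4 = -2$)
$I{\left(f \right)} = 2 f \left(-2 + f\right)$ ($I{\left(f \right)} = \left(f + f\right) \left(f - 2\right) = 2 f \left(-2 + f\right)$)
$\frac{\left(47603 - 238780\right) + 424508}{-233459 + \left(I{\left(495 \right)} + 16639\right)} = \frac{\left(47603 - 238780\right) + 424508}{-233459 + \left(2 \cdot 495 \left(-2 + 495\right) + 16639\right)} = \frac{-191177 + 424508}{-233459 + \left(2 \cdot 495 \cdot 493 + 16639\right)} = \frac{233331}{-233459 + \left(488070 + 16639\right)} = \frac{233331}{-233459 + 504709} = \frac{233331}{271250} = 233331 \cdot \frac{1}{271250} = \frac{33333}{38750}$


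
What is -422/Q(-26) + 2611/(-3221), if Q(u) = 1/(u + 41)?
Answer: -20391541/3221 ≈ -6330.8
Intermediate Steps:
Q(u) = 1/(41 + u)
-422/Q(-26) + 2611/(-3221) = -422/(1/(41 - 26)) + 2611/(-3221) = -422/(1/15) + 2611*(-1/3221) = -422/1/15 - 2611/3221 = -422*15 - 2611/3221 = -6330 - 2611/3221 = -20391541/3221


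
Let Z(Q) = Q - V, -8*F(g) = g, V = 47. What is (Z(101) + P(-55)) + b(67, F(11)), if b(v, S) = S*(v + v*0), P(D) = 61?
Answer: 183/8 ≈ 22.875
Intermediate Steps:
F(g) = -g/8
Z(Q) = -47 + Q (Z(Q) = Q - 1*47 = Q - 47 = -47 + Q)
b(v, S) = S*v (b(v, S) = S*(v + 0) = S*v)
(Z(101) + P(-55)) + b(67, F(11)) = ((-47 + 101) + 61) - ⅛*11*67 = (54 + 61) - 11/8*67 = 115 - 737/8 = 183/8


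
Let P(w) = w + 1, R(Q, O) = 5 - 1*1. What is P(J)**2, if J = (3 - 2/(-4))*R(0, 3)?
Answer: 225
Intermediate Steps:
R(Q, O) = 4 (R(Q, O) = 5 - 1 = 4)
J = 14 (J = (3 - 2/(-4))*4 = (3 - 2*(-1/4))*4 = (3 + 1/2)*4 = (7/2)*4 = 14)
P(w) = 1 + w
P(J)**2 = (1 + 14)**2 = 15**2 = 225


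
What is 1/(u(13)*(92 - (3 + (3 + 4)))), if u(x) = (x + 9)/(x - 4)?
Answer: 9/1804 ≈ 0.0049889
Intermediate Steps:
u(x) = (9 + x)/(-4 + x)
1/(u(13)*(92 - (3 + (3 + 4)))) = 1/(((9 + 13)/(-4 + 13))*(92 - (3 + (3 + 4)))) = 1/((22/9)*(92 - (3 + 7))) = 1/(((⅑)*22)*(92 - 1*10)) = 1/(22*(92 - 10)/9) = 1/((22/9)*82) = 1/(1804/9) = 9/1804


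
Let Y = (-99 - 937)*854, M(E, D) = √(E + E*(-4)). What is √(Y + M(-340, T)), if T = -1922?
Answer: √(-884744 + 2*√255) ≈ 940.59*I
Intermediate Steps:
M(E, D) = √3*√(-E) (M(E, D) = √(E - 4*E) = √(-3*E) = √3*√(-E))
Y = -884744 (Y = -1036*854 = -884744)
√(Y + M(-340, T)) = √(-884744 + √3*√(-1*(-340))) = √(-884744 + √3*√340) = √(-884744 + √3*(2*√85)) = √(-884744 + 2*√255)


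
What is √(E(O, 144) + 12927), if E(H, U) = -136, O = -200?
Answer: √12791 ≈ 113.10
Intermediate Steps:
√(E(O, 144) + 12927) = √(-136 + 12927) = √12791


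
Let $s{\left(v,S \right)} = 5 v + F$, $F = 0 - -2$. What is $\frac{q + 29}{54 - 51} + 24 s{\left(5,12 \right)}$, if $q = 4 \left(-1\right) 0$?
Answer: $\frac{1973}{3} \approx 657.67$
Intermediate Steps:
$F = 2$ ($F = 0 + 2 = 2$)
$q = 0$ ($q = \left(-4\right) 0 = 0$)
$s{\left(v,S \right)} = 2 + 5 v$ ($s{\left(v,S \right)} = 5 v + 2 = 2 + 5 v$)
$\frac{q + 29}{54 - 51} + 24 s{\left(5,12 \right)} = \frac{0 + 29}{54 - 51} + 24 \left(2 + 5 \cdot 5\right) = \frac{29}{3} + 24 \left(2 + 25\right) = 29 \cdot \frac{1}{3} + 24 \cdot 27 = \frac{29}{3} + 648 = \frac{1973}{3}$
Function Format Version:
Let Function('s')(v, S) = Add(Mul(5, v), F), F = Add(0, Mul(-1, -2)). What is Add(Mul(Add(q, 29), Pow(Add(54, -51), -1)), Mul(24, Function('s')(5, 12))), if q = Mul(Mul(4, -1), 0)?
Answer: Rational(1973, 3) ≈ 657.67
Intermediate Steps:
F = 2 (F = Add(0, 2) = 2)
q = 0 (q = Mul(-4, 0) = 0)
Function('s')(v, S) = Add(2, Mul(5, v)) (Function('s')(v, S) = Add(Mul(5, v), 2) = Add(2, Mul(5, v)))
Add(Mul(Add(q, 29), Pow(Add(54, -51), -1)), Mul(24, Function('s')(5, 12))) = Add(Mul(Add(0, 29), Pow(Add(54, -51), -1)), Mul(24, Add(2, Mul(5, 5)))) = Add(Mul(29, Pow(3, -1)), Mul(24, Add(2, 25))) = Add(Mul(29, Rational(1, 3)), Mul(24, 27)) = Add(Rational(29, 3), 648) = Rational(1973, 3)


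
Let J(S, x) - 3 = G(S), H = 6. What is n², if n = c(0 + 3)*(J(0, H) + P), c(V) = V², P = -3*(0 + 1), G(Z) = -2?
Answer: 324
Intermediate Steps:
P = -3 (P = -3*1 = -3)
J(S, x) = 1 (J(S, x) = 3 - 2 = 1)
n = -18 (n = (0 + 3)²*(1 - 3) = 3²*(-2) = 9*(-2) = -18)
n² = (-18)² = 324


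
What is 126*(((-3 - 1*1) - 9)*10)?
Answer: -16380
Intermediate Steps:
126*(((-3 - 1*1) - 9)*10) = 126*(((-3 - 1) - 9)*10) = 126*((-4 - 9)*10) = 126*(-13*10) = 126*(-130) = -16380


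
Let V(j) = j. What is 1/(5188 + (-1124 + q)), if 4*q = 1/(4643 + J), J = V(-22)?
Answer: 18484/75118977 ≈ 0.00024606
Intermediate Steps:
J = -22
q = 1/18484 (q = 1/(4*(4643 - 22)) = (1/4)/4621 = (1/4)*(1/4621) = 1/18484 ≈ 5.4101e-5)
1/(5188 + (-1124 + q)) = 1/(5188 + (-1124 + 1/18484)) = 1/(5188 - 20776015/18484) = 1/(75118977/18484) = 18484/75118977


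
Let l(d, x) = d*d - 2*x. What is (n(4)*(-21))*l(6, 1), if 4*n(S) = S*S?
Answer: -2856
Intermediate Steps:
n(S) = S²/4 (n(S) = (S*S)/4 = S²/4)
l(d, x) = d² - 2*x
(n(4)*(-21))*l(6, 1) = (((¼)*4²)*(-21))*(6² - 2*1) = (((¼)*16)*(-21))*(36 - 2) = (4*(-21))*34 = -84*34 = -2856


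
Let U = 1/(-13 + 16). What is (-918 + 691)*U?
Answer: -227/3 ≈ -75.667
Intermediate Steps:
U = 1/3 ≈ 0.33333
(-918 + 691)*U = (-918 + 691)*(1/3) = -227*1/3 = -227/3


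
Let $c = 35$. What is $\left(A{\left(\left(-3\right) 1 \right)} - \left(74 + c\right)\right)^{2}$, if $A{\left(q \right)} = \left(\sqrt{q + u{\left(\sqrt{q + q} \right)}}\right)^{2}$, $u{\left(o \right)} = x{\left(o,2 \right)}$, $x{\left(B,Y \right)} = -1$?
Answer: $12769$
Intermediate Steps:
$u{\left(o \right)} = -1$
$A{\left(q \right)} = -1 + q$ ($A{\left(q \right)} = \left(\sqrt{q - 1}\right)^{2} = \left(\sqrt{-1 + q}\right)^{2} = -1 + q$)
$\left(A{\left(\left(-3\right) 1 \right)} - \left(74 + c\right)\right)^{2} = \left(\left(-1 - 3\right) - 109\right)^{2} = \left(-4 - 109\right)^{2} = \left(-113\right)^{2} = 12769$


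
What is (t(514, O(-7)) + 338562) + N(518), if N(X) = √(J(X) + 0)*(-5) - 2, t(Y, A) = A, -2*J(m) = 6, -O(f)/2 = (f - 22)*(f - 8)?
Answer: 337690 - 5*I*√3 ≈ 3.3769e+5 - 8.6602*I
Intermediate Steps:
O(f) = -2*(-22 + f)*(-8 + f) (O(f) = -2*(f - 22)*(f - 8) = -2*(-22 + f)*(-8 + f))
J(m) = -3 (J(m) = -½*6 = -3)
N(X) = -2 - 5*I*√3 (N(X) = √(-3 + 0)*(-5) - 2 = √(-3)*(-5) - 2 = (I*√3)*(-5) - 2 = -5*I*√3 - 2 = -2 - 5*I*√3)
(t(514, O(-7)) + 338562) + N(518) = ((-352 - 2*(-7)² + 60*(-7)) + 338562) + (-2 - 5*I*√3) = ((-352 - 2*49 - 420) + 338562) + (-2 - 5*I*√3) = ((-352 - 98 - 420) + 338562) + (-2 - 5*I*√3) = (-870 + 338562) + (-2 - 5*I*√3) = 337692 + (-2 - 5*I*√3) = 337690 - 5*I*√3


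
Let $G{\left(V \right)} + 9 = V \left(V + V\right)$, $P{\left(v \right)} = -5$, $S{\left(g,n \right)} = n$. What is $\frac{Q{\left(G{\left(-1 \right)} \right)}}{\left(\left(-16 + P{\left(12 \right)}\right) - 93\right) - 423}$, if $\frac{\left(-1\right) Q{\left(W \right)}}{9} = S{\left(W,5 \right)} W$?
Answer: $- \frac{105}{179} \approx -0.58659$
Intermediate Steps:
$G{\left(V \right)} = -9 + 2 V^{2}$ ($G{\left(V \right)} = -9 + V \left(V + V\right) = -9 + V 2 V = -9 + 2 V^{2}$)
$Q{\left(W \right)} = - 45 W$ ($Q{\left(W \right)} = - 9 \cdot 5 W = - 45 W$)
$\frac{Q{\left(G{\left(-1 \right)} \right)}}{\left(\left(-16 + P{\left(12 \right)}\right) - 93\right) - 423} = \frac{\left(-45\right) \left(-9 + 2 \left(-1\right)^{2}\right)}{\left(\left(-16 - 5\right) - 93\right) - 423} = \frac{\left(-45\right) \left(-9 + 2 \cdot 1\right)}{\left(-21 - 93\right) - 423} = \frac{\left(-45\right) \left(-9 + 2\right)}{-114 - 423} = \frac{\left(-45\right) \left(-7\right)}{-537} = 315 \left(- \frac{1}{537}\right) = - \frac{105}{179}$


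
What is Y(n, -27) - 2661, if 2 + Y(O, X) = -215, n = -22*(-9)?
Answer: -2878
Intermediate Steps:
n = 198
Y(O, X) = -217 (Y(O, X) = -2 - 215 = -217)
Y(n, -27) - 2661 = -217 - 2661 = -2878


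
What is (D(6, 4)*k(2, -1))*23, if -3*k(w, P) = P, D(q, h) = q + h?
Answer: 230/3 ≈ 76.667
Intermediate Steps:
D(q, h) = h + q
k(w, P) = -P/3
(D(6, 4)*k(2, -1))*23 = ((4 + 6)*(-1/3*(-1)))*23 = (10*(1/3))*23 = (10/3)*23 = 230/3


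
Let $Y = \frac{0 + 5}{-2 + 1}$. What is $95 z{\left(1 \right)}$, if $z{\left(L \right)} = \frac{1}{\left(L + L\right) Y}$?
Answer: $- \frac{19}{2} \approx -9.5$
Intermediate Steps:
$Y = -5$ ($Y = \frac{5}{-1} = 5 \left(-1\right) = -5$)
$z{\left(L \right)} = - \frac{1}{10 L}$ ($z{\left(L \right)} = \frac{1}{\left(L + L\right) \left(-5\right)} = \frac{1}{2 L} \left(- \frac{1}{5}\right) = - \frac{1}{10 L}$)
$95 z{\left(1 \right)} = 95 \left(- \frac{1}{10 \cdot 1}\right) = 95 \left(\left(- \frac{1}{10}\right) 1\right) = 95 \left(- \frac{1}{10}\right) = - \frac{19}{2}$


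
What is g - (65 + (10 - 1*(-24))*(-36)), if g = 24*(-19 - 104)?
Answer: -1793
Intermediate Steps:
g = -2952 (g = 24*(-123) = -2952)
g - (65 + (10 - 1*(-24))*(-36)) = -2952 - (65 + (10 - 1*(-24))*(-36)) = -2952 - (65 + (10 + 24)*(-36)) = -2952 - (65 + 34*(-36)) = -2952 - (65 - 1224) = -2952 - 1*(-1159) = -2952 + 1159 = -1793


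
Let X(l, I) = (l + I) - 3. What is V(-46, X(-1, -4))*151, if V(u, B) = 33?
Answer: 4983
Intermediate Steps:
X(l, I) = -3 + I + l (X(l, I) = (I + l) - 3 = -3 + I + l)
V(-46, X(-1, -4))*151 = 33*151 = 4983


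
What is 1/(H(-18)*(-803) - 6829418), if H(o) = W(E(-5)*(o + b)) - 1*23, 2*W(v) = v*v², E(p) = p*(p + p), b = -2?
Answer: 1/401493189051 ≈ 2.4907e-12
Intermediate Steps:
E(p) = 2*p² (E(p) = p*(2*p) = 2*p²)
W(v) = v³/2 (W(v) = (v*v²)/2 = v³/2)
H(o) = -23 + (-100 + 50*o)³/2 (H(o) = ((2*(-5)²)*(o - 2))³/2 - 1*23 = ((2*25)*(-2 + o))³/2 - 23 = (50*(-2 + o))³/2 - 23 = (-100 + 50*o)³/2 - 23 = -23 + (-100 + 50*o)³/2)
1/(H(-18)*(-803) - 6829418) = 1/((-23 + 62500*(-2 - 18)³)*(-803) - 6829418) = 1/((-23 + 62500*(-20)³)*(-803) - 6829418) = 1/((-23 + 62500*(-8000))*(-803) - 6829418) = 1/((-23 - 500000000)*(-803) - 6829418) = 1/(-500000023*(-803) - 6829418) = 1/(401500018469 - 6829418) = 1/401493189051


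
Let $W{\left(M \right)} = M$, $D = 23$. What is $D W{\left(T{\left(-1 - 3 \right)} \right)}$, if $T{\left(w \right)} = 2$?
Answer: $46$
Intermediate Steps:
$D W{\left(T{\left(-1 - 3 \right)} \right)} = 23 \cdot 2 = 46$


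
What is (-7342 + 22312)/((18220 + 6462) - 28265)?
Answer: -14970/3583 ≈ -4.1781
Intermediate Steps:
(-7342 + 22312)/((18220 + 6462) - 28265) = 14970/(24682 - 28265) = 14970/(-3583) = 14970*(-1/3583) = -14970/3583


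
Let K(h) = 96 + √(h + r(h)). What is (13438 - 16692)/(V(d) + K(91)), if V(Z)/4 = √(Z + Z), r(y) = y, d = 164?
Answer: -3254/(96 + √182 + 8*√82) ≈ -17.886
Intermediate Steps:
V(Z) = 4*√2*√Z (V(Z) = 4*√(Z + Z) = 4*√(2*Z) = 4*(√2*√Z) = 4*√2*√Z)
K(h) = 96 + √2*√h (K(h) = 96 + √(h + h) = 96 + √(2*h) = 96 + √2*√h)
(13438 - 16692)/(V(d) + K(91)) = (13438 - 16692)/(4*√2*√164 + (96 + √2*√91)) = -3254/(4*√2*(2*√41) + (96 + √182)) = -3254/(8*√82 + (96 + √182)) = -3254/(96 + √182 + 8*√82)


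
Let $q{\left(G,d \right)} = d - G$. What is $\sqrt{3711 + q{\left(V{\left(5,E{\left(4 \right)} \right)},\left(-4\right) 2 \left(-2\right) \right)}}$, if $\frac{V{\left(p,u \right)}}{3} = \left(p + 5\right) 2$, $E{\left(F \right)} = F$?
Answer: $\sqrt{3667} \approx 60.556$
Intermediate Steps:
$V{\left(p,u \right)} = 30 + 6 p$ ($V{\left(p,u \right)} = 3 \left(p + 5\right) 2 = 3 \left(5 + p\right) 2 = 3 \left(10 + 2 p\right) = 30 + 6 p$)
$\sqrt{3711 + q{\left(V{\left(5,E{\left(4 \right)} \right)},\left(-4\right) 2 \left(-2\right) \right)}} = \sqrt{3711 - \left(30 + 30 - \left(-4\right) 2 \left(-2\right)\right)} = \sqrt{3711 - 44} = \sqrt{3667}$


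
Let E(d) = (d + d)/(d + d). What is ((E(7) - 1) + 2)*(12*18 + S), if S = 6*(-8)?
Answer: 336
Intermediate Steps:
E(d) = 1 (E(d) = (2*d)/((2*d)) = (2*d)*(1/(2*d)) = 1)
S = -48
((E(7) - 1) + 2)*(12*18 + S) = ((1 - 1) + 2)*(12*18 - 48) = (0 + 2)*(216 - 48) = 2*168 = 336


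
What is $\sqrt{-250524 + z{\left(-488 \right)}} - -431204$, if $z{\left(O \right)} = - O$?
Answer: $431204 + 2 i \sqrt{62509} \approx 4.312 \cdot 10^{5} + 500.04 i$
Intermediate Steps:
$\sqrt{-250524 + z{\left(-488 \right)}} - -431204 = \sqrt{-250524 - -488} - -431204 = \sqrt{-250524 + 488} + 431204 = \sqrt{-250036} + 431204 = 2 i \sqrt{62509} + 431204 = 431204 + 2 i \sqrt{62509}$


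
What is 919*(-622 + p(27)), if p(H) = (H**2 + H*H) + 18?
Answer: 784826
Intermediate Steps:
p(H) = 18 + 2*H**2 (p(H) = (H**2 + H**2) + 18 = 2*H**2 + 18 = 18 + 2*H**2)
919*(-622 + p(27)) = 919*(-622 + (18 + 2*27**2)) = 919*(-622 + (18 + 2*729)) = 919*(-622 + (18 + 1458)) = 919*(-622 + 1476) = 919*854 = 784826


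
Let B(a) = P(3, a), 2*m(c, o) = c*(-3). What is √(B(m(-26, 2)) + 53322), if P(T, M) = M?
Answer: 231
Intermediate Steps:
m(c, o) = -3*c/2 (m(c, o) = (c*(-3))/2 = (-3*c)/2 = -3*c/2)
B(a) = a
√(B(m(-26, 2)) + 53322) = √(-3/2*(-26) + 53322) = √(39 + 53322) = √53361 = 231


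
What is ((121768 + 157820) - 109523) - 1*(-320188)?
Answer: 490253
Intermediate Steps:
((121768 + 157820) - 109523) - 1*(-320188) = (279588 - 109523) + 320188 = 170065 + 320188 = 490253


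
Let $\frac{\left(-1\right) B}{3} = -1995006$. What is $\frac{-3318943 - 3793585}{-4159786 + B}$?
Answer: $- \frac{444533}{114077} \approx -3.8968$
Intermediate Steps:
$B = 5985018$ ($B = \left(-3\right) \left(-1995006\right) = 5985018$)
$\frac{-3318943 - 3793585}{-4159786 + B} = \frac{-3318943 - 3793585}{-4159786 + 5985018} = - \frac{7112528}{1825232} = \left(-7112528\right) \frac{1}{1825232} = - \frac{444533}{114077}$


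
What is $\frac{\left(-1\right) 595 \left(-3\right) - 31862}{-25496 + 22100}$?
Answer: $\frac{30077}{3396} \approx 8.8566$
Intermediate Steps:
$\frac{\left(-1\right) 595 \left(-3\right) - 31862}{-25496 + 22100} = \frac{\left(-595\right) \left(-3\right) - 31862}{-3396} = \left(1785 - 31862\right) \left(- \frac{1}{3396}\right) = \left(-30077\right) \left(- \frac{1}{3396}\right) = \frac{30077}{3396}$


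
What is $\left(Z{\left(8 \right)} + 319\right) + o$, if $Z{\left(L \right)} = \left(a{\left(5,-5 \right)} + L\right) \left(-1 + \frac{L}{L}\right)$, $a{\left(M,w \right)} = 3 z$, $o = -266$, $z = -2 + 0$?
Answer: $53$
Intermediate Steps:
$z = -2$
$a{\left(M,w \right)} = -6$ ($a{\left(M,w \right)} = 3 \left(-2\right) = -6$)
$Z{\left(L \right)} = 0$ ($Z{\left(L \right)} = \left(-6 + L\right) \left(-1 + \frac{L}{L}\right) = \left(-6 + L\right) \left(-1 + 1\right) = \left(-6 + L\right) 0 = 0$)
$\left(Z{\left(8 \right)} + 319\right) + o = \left(0 + 319\right) - 266 = 319 - 266 = 53$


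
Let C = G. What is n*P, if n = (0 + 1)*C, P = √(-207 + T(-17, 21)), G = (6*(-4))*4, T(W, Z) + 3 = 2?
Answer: -384*I*√13 ≈ -1384.5*I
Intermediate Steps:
T(W, Z) = -1 (T(W, Z) = -3 + 2 = -1)
G = -96 (G = -24*4 = -96)
C = -96
P = 4*I*√13 (P = √(-207 - 1) = √(-208) = 4*I*√13 ≈ 14.422*I)
n = -96 (n = (0 + 1)*(-96) = 1*(-96) = -96)
n*P = -384*I*√13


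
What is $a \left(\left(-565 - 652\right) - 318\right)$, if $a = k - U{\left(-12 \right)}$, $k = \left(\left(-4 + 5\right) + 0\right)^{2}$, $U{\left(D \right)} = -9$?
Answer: $-15350$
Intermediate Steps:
$k = 1$ ($k = \left(1 + 0\right)^{2} = 1^{2} = 1$)
$a = 10$ ($a = 1 - -9 = 1 + 9 = 10$)
$a \left(\left(-565 - 652\right) - 318\right) = 10 \left(\left(-565 - 652\right) - 318\right) = 10 \left(-1217 - 318\right) = 10 \left(-1535\right) = -15350$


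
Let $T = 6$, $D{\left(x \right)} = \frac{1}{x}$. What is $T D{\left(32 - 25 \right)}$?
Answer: $\frac{6}{7} \approx 0.85714$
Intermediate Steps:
$T D{\left(32 - 25 \right)} = \frac{6}{32 - 25} = \frac{6}{7}$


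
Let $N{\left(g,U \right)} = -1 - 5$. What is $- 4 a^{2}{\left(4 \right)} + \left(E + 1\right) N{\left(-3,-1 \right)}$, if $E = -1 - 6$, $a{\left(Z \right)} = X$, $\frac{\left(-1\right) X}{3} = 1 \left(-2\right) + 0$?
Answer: $-108$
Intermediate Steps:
$N{\left(g,U \right)} = -6$
$X = 6$ ($X = - 3 \left(1 \left(-2\right) + 0\right) = - 3 \left(-2 + 0\right) = \left(-3\right) \left(-2\right) = 6$)
$a{\left(Z \right)} = 6$
$E = -7$ ($E = -1 - 6 = -7$)
$- 4 a^{2}{\left(4 \right)} + \left(E + 1\right) N{\left(-3,-1 \right)} = - 4 \cdot 6^{2} + \left(-7 + 1\right) \left(-6\right) = \left(-4\right) 36 - -36 = -144 + 36 = -108$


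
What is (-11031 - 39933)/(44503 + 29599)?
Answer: -25482/37051 ≈ -0.68775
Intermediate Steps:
(-11031 - 39933)/(44503 + 29599) = -50964/74102 = -50964*1/74102 = -25482/37051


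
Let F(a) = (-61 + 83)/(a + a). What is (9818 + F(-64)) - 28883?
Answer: -1220171/64 ≈ -19065.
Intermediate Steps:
F(a) = 11/a (F(a) = 22/((2*a)) = 22*(1/(2*a)) = 11/a)
(9818 + F(-64)) - 28883 = (9818 + 11/(-64)) - 28883 = (9818 + 11*(-1/64)) - 28883 = (9818 - 11/64) - 28883 = 628341/64 - 28883 = -1220171/64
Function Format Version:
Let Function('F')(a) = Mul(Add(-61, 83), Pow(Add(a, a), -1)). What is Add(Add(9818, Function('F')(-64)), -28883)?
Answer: Rational(-1220171, 64) ≈ -19065.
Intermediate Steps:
Function('F')(a) = Mul(11, Pow(a, -1)) (Function('F')(a) = Mul(22, Pow(Mul(2, a), -1)) = Mul(22, Mul(Rational(1, 2), Pow(a, -1))) = Mul(11, Pow(a, -1)))
Add(Add(9818, Function('F')(-64)), -28883) = Add(Add(9818, Mul(11, Pow(-64, -1))), -28883) = Add(Add(9818, Mul(11, Rational(-1, 64))), -28883) = Add(Add(9818, Rational(-11, 64)), -28883) = Add(Rational(628341, 64), -28883) = Rational(-1220171, 64)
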